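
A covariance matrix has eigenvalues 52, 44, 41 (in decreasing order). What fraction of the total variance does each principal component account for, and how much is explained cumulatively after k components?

Step 1 — total variance = trace(Sigma) = Σ λ_i = 52 + 44 + 41 = 137.

Step 2 — fraction explained by component i = λ_i / Σ λ:
  PC1: 52/137 = 0.3796
  PC2: 44/137 = 0.3212
  PC3: 41/137 = 0.2993

Step 3 — cumulative fraction after k components = (λ_1 + ... + λ_k) / Σ λ:
  k = 1: 52/137 = 0.3796
  k = 2: (52 + 44)/137 = 96/137 = 0.7007
  k = 3: (52 + 44 + 41)/137 = 137/137 = 1

Summary (fraction, with percent):

explained: PC1 0.3796 (37.96%), PC2 0.3212 (32.12%), PC3 0.2993 (29.93%);  cumulative: 0.3796, 0.7007, 1


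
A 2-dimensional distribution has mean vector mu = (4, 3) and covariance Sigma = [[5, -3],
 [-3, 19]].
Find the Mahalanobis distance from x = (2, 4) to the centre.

Step 1 — centre the observation: (x - mu) = (-2, 1).

Step 2 — invert Sigma. det(Sigma) = 5·19 - (-3)² = 86.
  Sigma^{-1} = (1/det) · [[d, -b], [-b, a]] = [[0.2209, 0.0349],
 [0.0349, 0.0581]].

Step 3 — form the quadratic (x - mu)^T · Sigma^{-1} · (x - mu):
  Sigma^{-1} · (x - mu) = (-0.407, -0.0116).
  (x - mu)^T · [Sigma^{-1} · (x - mu)] = (-2)·(-0.407) + (1)·(-0.0116) = 0.8023.

Step 4 — take square root: d = √(0.8023) ≈ 0.8957.

d(x, mu) = √(0.8023) ≈ 0.8957


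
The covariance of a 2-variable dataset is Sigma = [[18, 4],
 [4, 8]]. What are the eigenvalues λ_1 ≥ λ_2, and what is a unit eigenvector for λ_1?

Step 1 — characteristic polynomial of 2×2 Sigma:
  det(Sigma - λI) = λ² - trace · λ + det = 0.
  trace = 18 + 8 = 26, det = 18·8 - (4)² = 128.
Step 2 — discriminant:
  Δ = trace² - 4·det = 676 - 512 = 164.
Step 3 — eigenvalues:
  λ = (trace ± √Δ)/2 = (26 ± 12.8062)/2,
  λ_1 = 19.4031,  λ_2 = 6.5969.

Step 4 — unit eigenvector for λ_1: solve (Sigma - λ_1 I)v = 0. First row:
  (18 - 19.4031)·v_x + (4)·v_y = 0, i.e. (-1.4031)·v_x + (4)·v_y = 0,
  so v ∝ (b, λ_1 - a) = (4, 1.4031) = u.
  ||u|| = √((4)² + (1.4031)²) = √(17.9688) ≈ 4.239,
  v_1 = u/||u|| ≈ (0.9436, 0.331) (||v_1|| = 1).

λ_1 = 19.4031,  λ_2 = 6.5969;  v_1 ≈ (0.9436, 0.331)


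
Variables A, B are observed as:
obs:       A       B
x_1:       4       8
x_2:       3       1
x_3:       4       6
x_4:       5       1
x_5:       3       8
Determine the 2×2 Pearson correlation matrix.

Step 1 — column means:
  mean(A) = (4 + 3 + 4 + 5 + 3) / 5 = 19/5 = 3.8
  mean(B) = (8 + 1 + 6 + 1 + 8) / 5 = 24/5 = 4.8

Step 2 — sample variances and covariances s[i,j] = (1/(n-1)) · Σ_k (x_{k,i} - mean_i) · (x_{k,j} - mean_j), with n-1 = 4:
  s[A,A] = ((0.2)·(0.2) + (-0.8)·(-0.8) + (0.2)·(0.2) + (1.2)·(1.2) + (-0.8)·(-0.8)) / 4 = 2.8/4 = 0.7
  s[A,B] = ((0.2)·(3.2) + (-0.8)·(-3.8) + (0.2)·(1.2) + (1.2)·(-3.8) + (-0.8)·(3.2)) / 4 = -3.2/4 = -0.8
  s[B,B] = ((3.2)·(3.2) + (-3.8)·(-3.8) + (1.2)·(1.2) + (-3.8)·(-3.8) + (3.2)·(3.2)) / 4 = 50.8/4 = 12.7
  Sample standard deviations s_i = √(s[i,i]):
  s(A) = √(0.7) = 0.8367
  s(B) = √(12.7) = 3.5637

Step 3 — r_{ij} = s_{ij} / (s_i · s_j):
  r[A,A] = 1 (diagonal).
  r[A,B] = -0.8 / (0.8367 · 3.5637) = -0.8 / 2.9816 = -0.2683
  r[B,B] = 1 (diagonal).

R is symmetric with unit diagonal. Assembling:

R = [[1, -0.2683],
 [-0.2683, 1]]


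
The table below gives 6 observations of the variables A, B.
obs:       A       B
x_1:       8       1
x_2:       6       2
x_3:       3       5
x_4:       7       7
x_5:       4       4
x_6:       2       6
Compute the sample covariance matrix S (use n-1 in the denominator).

Step 1 — column means:
  mean(A) = (8 + 6 + 3 + 7 + 4 + 2) / 6 = 30/6 = 5
  mean(B) = (1 + 2 + 5 + 7 + 4 + 6) / 6 = 25/6 = 4.1667

Step 2 — sample covariance S[i,j] = (1/(n-1)) · Σ_k (x_{k,i} - mean_i) · (x_{k,j} - mean_j), with n-1 = 5.
  S[A,A] = ((3)·(3) + (1)·(1) + (-2)·(-2) + (2)·(2) + (-1)·(-1) + (-3)·(-3)) / 5 = 28/5 = 5.6
  S[A,B] = ((3)·(-3.1667) + (1)·(-2.1667) + (-2)·(0.8333) + (2)·(2.8333) + (-1)·(-0.1667) + (-3)·(1.8333)) / 5 = -13/5 = -2.6
  S[B,B] = ((-3.1667)·(-3.1667) + (-2.1667)·(-2.1667) + (0.8333)·(0.8333) + (2.8333)·(2.8333) + (-0.1667)·(-0.1667) + (1.8333)·(1.8333)) / 5 = 26.8333/5 = 5.3667

S is symmetric (S[j,i] = S[i,j]). Assembling:

S = [[5.6, -2.6],
 [-2.6, 5.3667]]


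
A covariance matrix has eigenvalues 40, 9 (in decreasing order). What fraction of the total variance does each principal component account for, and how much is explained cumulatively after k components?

Step 1 — total variance = trace(Sigma) = Σ λ_i = 40 + 9 = 49.

Step 2 — fraction explained by component i = λ_i / Σ λ:
  PC1: 40/49 = 0.8163
  PC2: 9/49 = 0.1837

Step 3 — cumulative fraction after k components = (λ_1 + ... + λ_k) / Σ λ:
  k = 1: 40/49 = 0.8163
  k = 2: (40 + 9)/49 = 49/49 = 1

Summary (fraction, with percent):

explained: PC1 0.8163 (81.63%), PC2 0.1837 (18.37%);  cumulative: 0.8163, 1


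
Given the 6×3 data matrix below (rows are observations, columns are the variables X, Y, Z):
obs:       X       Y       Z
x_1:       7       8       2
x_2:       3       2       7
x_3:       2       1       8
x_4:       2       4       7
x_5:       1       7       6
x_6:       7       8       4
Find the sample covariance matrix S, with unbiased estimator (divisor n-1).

Step 1 — column means:
  mean(X) = (7 + 3 + 2 + 2 + 1 + 7) / 6 = 22/6 = 3.6667
  mean(Y) = (8 + 2 + 1 + 4 + 7 + 8) / 6 = 30/6 = 5
  mean(Z) = (2 + 7 + 8 + 7 + 6 + 4) / 6 = 34/6 = 5.6667

Step 2 — sample covariance S[i,j] = (1/(n-1)) · Σ_k (x_{k,i} - mean_i) · (x_{k,j} - mean_j), with n-1 = 5.
  S[X,X] = ((3.3333)·(3.3333) + (-0.6667)·(-0.6667) + (-1.6667)·(-1.6667) + (-1.6667)·(-1.6667) + (-2.6667)·(-2.6667) + (3.3333)·(3.3333)) / 5 = 35.3333/5 = 7.0667
  S[X,Y] = ((3.3333)·(3) + (-0.6667)·(-3) + (-1.6667)·(-4) + (-1.6667)·(-1) + (-2.6667)·(2) + (3.3333)·(3)) / 5 = 25/5 = 5
  S[X,Z] = ((3.3333)·(-3.6667) + (-0.6667)·(1.3333) + (-1.6667)·(2.3333) + (-1.6667)·(1.3333) + (-2.6667)·(0.3333) + (3.3333)·(-1.6667)) / 5 = -25.6667/5 = -5.1333
  S[Y,Y] = ((3)·(3) + (-3)·(-3) + (-4)·(-4) + (-1)·(-1) + (2)·(2) + (3)·(3)) / 5 = 48/5 = 9.6
  S[Y,Z] = ((3)·(-3.6667) + (-3)·(1.3333) + (-4)·(2.3333) + (-1)·(1.3333) + (2)·(0.3333) + (3)·(-1.6667)) / 5 = -30/5 = -6
  S[Z,Z] = ((-3.6667)·(-3.6667) + (1.3333)·(1.3333) + (2.3333)·(2.3333) + (1.3333)·(1.3333) + (0.3333)·(0.3333) + (-1.6667)·(-1.6667)) / 5 = 25.3333/5 = 5.0667

S is symmetric (S[j,i] = S[i,j]). Assembling:

S = [[7.0667, 5, -5.1333],
 [5, 9.6, -6],
 [-5.1333, -6, 5.0667]]


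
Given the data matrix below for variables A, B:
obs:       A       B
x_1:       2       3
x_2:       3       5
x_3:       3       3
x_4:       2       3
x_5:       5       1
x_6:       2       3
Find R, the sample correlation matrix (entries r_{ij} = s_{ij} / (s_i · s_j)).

Step 1 — column means:
  mean(A) = (2 + 3 + 3 + 2 + 5 + 2) / 6 = 17/6 = 2.8333
  mean(B) = (3 + 5 + 3 + 3 + 1 + 3) / 6 = 18/6 = 3

Step 2 — sample variances and covariances s[i,j] = (1/(n-1)) · Σ_k (x_{k,i} - mean_i) · (x_{k,j} - mean_j), with n-1 = 5:
  s[A,A] = ((-0.8333)·(-0.8333) + (0.1667)·(0.1667) + (0.1667)·(0.1667) + (-0.8333)·(-0.8333) + (2.1667)·(2.1667) + (-0.8333)·(-0.8333)) / 5 = 6.8333/5 = 1.3667
  s[A,B] = ((-0.8333)·(0) + (0.1667)·(2) + (0.1667)·(0) + (-0.8333)·(0) + (2.1667)·(-2) + (-0.8333)·(0)) / 5 = -4/5 = -0.8
  s[B,B] = ((0)·(0) + (2)·(2) + (0)·(0) + (0)·(0) + (-2)·(-2) + (0)·(0)) / 5 = 8/5 = 1.6
  Sample standard deviations s_i = √(s[i,i]):
  s(A) = √(1.3667) = 1.169
  s(B) = √(1.6) = 1.2649

Step 3 — r_{ij} = s_{ij} / (s_i · s_j):
  r[A,A] = 1 (diagonal).
  r[A,B] = -0.8 / (1.169 · 1.2649) = -0.8 / 1.4787 = -0.541
  r[B,B] = 1 (diagonal).

R is symmetric with unit diagonal. Assembling:

R = [[1, -0.541],
 [-0.541, 1]]


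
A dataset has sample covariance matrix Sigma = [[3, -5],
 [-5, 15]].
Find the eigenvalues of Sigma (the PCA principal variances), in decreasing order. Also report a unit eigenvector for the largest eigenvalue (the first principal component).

Step 1 — characteristic polynomial of 2×2 Sigma:
  det(Sigma - λI) = λ² - trace · λ + det = 0.
  trace = 3 + 15 = 18, det = 3·15 - (-5)² = 20.
Step 2 — discriminant:
  Δ = trace² - 4·det = 324 - 80 = 244.
Step 3 — eigenvalues:
  λ = (trace ± √Δ)/2 = (18 ± 15.6205)/2,
  λ_1 = 16.8102,  λ_2 = 1.1898.

Step 4 — unit eigenvector for λ_1: solve (Sigma - λ_1 I)v = 0. First row:
  (3 - 16.8102)·v_x + (-5)·v_y = 0, i.e. (-13.8102)·v_x + (-5)·v_y = 0,
  so v ∝ (b, λ_1 - a) = (-5, 13.8102); multiply by -1 so the first entry is positive: u = (5, -13.8102).
  ||u|| = √((5)² + (-13.8102)²) = √(215.723) ≈ 14.6875,
  v_1 = u/||u|| ≈ (0.3404, -0.9403) (||v_1|| = 1).

λ_1 = 16.8102,  λ_2 = 1.1898;  v_1 ≈ (0.3404, -0.9403)


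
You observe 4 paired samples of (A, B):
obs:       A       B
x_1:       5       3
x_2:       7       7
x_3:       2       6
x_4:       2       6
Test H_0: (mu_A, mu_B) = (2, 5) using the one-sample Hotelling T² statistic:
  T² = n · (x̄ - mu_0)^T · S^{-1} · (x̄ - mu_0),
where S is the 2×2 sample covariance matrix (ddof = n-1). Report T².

Step 1 — sample mean vector:
  mean(A) = (5 + 7 + 2 + 2) / 4 = 16/4 = 4
  mean(B) = (3 + 7 + 6 + 6) / 4 = 22/4 = 5.5
  x̄ = (4, 5.5),  deviation x̄ - mu_0 = (4, 5.5) - (2, 5) = (2, 0.5).

Step 2 — sample covariance matrix, S[i,j] = (1/(n-1)) · Σ_k (x_{k,i} - mean_i) · (x_{k,j} - mean_j), divisor n-1 = 3:
  S[A,A] = ((1)·(1) + (3)·(3) + (-2)·(-2) + (-2)·(-2)) / 3 = 18/3 = 6
  S[A,B] = ((1)·(-2.5) + (3)·(1.5) + (-2)·(0.5) + (-2)·(0.5)) / 3 = 0/3 = 0
  S[B,B] = ((-2.5)·(-2.5) + (1.5)·(1.5) + (0.5)·(0.5) + (0.5)·(0.5)) / 3 = 9/3 = 3
  S = [[6, 0],
 [0, 3]].

Step 3 — invert S. det(S) = 6·3 - (0)² = 18.
  S^{-1} = (1/det) · [[d, -b], [-b, a]] = [[0.1667, 0],
 [0, 0.3333]].

Step 4 — quadratic form (x̄ - mu_0)^T · S^{-1} · (x̄ - mu_0):
  S^{-1} · (x̄ - mu_0) = (0.3333, 0.1667),
  (x̄ - mu_0)^T · [...] = (2)·(0.3333) + (0.5)·(0.1667) = 0.75.

Step 5 — scale by n: T² = 4 · 0.75 = 3.

T² ≈ 3


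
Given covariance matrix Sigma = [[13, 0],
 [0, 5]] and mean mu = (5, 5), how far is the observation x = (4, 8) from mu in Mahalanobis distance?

Step 1 — centre the observation: (x - mu) = (-1, 3).

Step 2 — invert Sigma. det(Sigma) = 13·5 - (0)² = 65.
  Sigma^{-1} = (1/det) · [[d, -b], [-b, a]] = [[0.0769, 0],
 [0, 0.2]].

Step 3 — form the quadratic (x - mu)^T · Sigma^{-1} · (x - mu):
  Sigma^{-1} · (x - mu) = (-0.0769, 0.6).
  (x - mu)^T · [Sigma^{-1} · (x - mu)] = (-1)·(-0.0769) + (3)·(0.6) = 1.8769.

Step 4 — take square root: d = √(1.8769) ≈ 1.37.

d(x, mu) = √(1.8769) ≈ 1.37


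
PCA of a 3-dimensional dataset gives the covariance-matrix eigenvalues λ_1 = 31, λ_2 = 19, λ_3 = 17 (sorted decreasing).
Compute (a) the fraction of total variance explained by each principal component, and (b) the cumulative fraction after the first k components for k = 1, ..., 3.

Step 1 — total variance = trace(Sigma) = Σ λ_i = 31 + 19 + 17 = 67.

Step 2 — fraction explained by component i = λ_i / Σ λ:
  PC1: 31/67 = 0.4627
  PC2: 19/67 = 0.2836
  PC3: 17/67 = 0.2537

Step 3 — cumulative fraction after k components = (λ_1 + ... + λ_k) / Σ λ:
  k = 1: 31/67 = 0.4627
  k = 2: (31 + 19)/67 = 50/67 = 0.7463
  k = 3: (31 + 19 + 17)/67 = 67/67 = 1

Summary (fraction, with percent):

explained: PC1 0.4627 (46.27%), PC2 0.2836 (28.36%), PC3 0.2537 (25.37%);  cumulative: 0.4627, 0.7463, 1


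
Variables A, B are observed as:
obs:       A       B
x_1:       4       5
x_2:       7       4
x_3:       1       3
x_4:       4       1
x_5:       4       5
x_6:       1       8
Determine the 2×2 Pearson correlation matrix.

Step 1 — column means:
  mean(A) = (4 + 7 + 1 + 4 + 4 + 1) / 6 = 21/6 = 3.5
  mean(B) = (5 + 4 + 3 + 1 + 5 + 8) / 6 = 26/6 = 4.3333

Step 2 — sample variances and covariances s[i,j] = (1/(n-1)) · Σ_k (x_{k,i} - mean_i) · (x_{k,j} - mean_j), with n-1 = 5:
  s[A,A] = ((0.5)·(0.5) + (3.5)·(3.5) + (-2.5)·(-2.5) + (0.5)·(0.5) + (0.5)·(0.5) + (-2.5)·(-2.5)) / 5 = 25.5/5 = 5.1
  s[A,B] = ((0.5)·(0.6667) + (3.5)·(-0.3333) + (-2.5)·(-1.3333) + (0.5)·(-3.3333) + (0.5)·(0.6667) + (-2.5)·(3.6667)) / 5 = -8/5 = -1.6
  s[B,B] = ((0.6667)·(0.6667) + (-0.3333)·(-0.3333) + (-1.3333)·(-1.3333) + (-3.3333)·(-3.3333) + (0.6667)·(0.6667) + (3.6667)·(3.6667)) / 5 = 27.3333/5 = 5.4667
  Sample standard deviations s_i = √(s[i,i]):
  s(A) = √(5.1) = 2.2583
  s(B) = √(5.4667) = 2.3381

Step 3 — r_{ij} = s_{ij} / (s_i · s_j):
  r[A,A] = 1 (diagonal).
  r[A,B] = -1.6 / (2.2583 · 2.3381) = -1.6 / 5.2802 = -0.303
  r[B,B] = 1 (diagonal).

R is symmetric with unit diagonal. Assembling:

R = [[1, -0.303],
 [-0.303, 1]]


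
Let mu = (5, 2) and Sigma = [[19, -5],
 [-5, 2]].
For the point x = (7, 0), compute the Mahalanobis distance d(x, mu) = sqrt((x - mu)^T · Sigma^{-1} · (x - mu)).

Step 1 — centre the observation: (x - mu) = (2, -2).

Step 2 — invert Sigma. det(Sigma) = 19·2 - (-5)² = 13.
  Sigma^{-1} = (1/det) · [[d, -b], [-b, a]] = [[0.1538, 0.3846],
 [0.3846, 1.4615]].

Step 3 — form the quadratic (x - mu)^T · Sigma^{-1} · (x - mu):
  Sigma^{-1} · (x - mu) = (-0.4615, -2.1538).
  (x - mu)^T · [Sigma^{-1} · (x - mu)] = (2)·(-0.4615) + (-2)·(-2.1538) = 3.3846.

Step 4 — take square root: d = √(3.3846) ≈ 1.8397.

d(x, mu) = √(3.3846) ≈ 1.8397


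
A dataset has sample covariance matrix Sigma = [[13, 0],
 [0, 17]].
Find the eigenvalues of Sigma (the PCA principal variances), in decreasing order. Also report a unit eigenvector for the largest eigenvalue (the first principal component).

Step 1 — characteristic polynomial of 2×2 Sigma:
  det(Sigma - λI) = λ² - trace · λ + det = 0.
  trace = 13 + 17 = 30, det = 13·17 - (0)² = 221.
Step 2 — discriminant:
  Δ = trace² - 4·det = 900 - 884 = 16.
Step 3 — eigenvalues:
  λ = (trace ± √Δ)/2 = (30 ± 4)/2,
  λ_1 = 17,  λ_2 = 13.

Step 4 — unit eigenvector for λ_1: Sigma is diagonal, so its eigenvectors are the coordinate axes. λ_1 = 17 is the diagonal entry on the second coordinate axis, hence
  v_1 = (0, 1) (||v_1|| = 1).

λ_1 = 17,  λ_2 = 13;  v_1 ≈ (0, 1)


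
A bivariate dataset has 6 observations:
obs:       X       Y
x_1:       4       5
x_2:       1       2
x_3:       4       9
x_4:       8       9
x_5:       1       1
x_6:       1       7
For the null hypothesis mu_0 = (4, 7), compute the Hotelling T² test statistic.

Step 1 — sample mean vector:
  mean(X) = (4 + 1 + 4 + 8 + 1 + 1) / 6 = 19/6 = 3.1667
  mean(Y) = (5 + 2 + 9 + 9 + 1 + 7) / 6 = 33/6 = 5.5
  x̄ = (3.1667, 5.5),  deviation x̄ - mu_0 = (3.1667, 5.5) - (4, 7) = (-0.8333, -1.5).

Step 2 — sample covariance matrix, S[i,j] = (1/(n-1)) · Σ_k (x_{k,i} - mean_i) · (x_{k,j} - mean_j), divisor n-1 = 5:
  S[X,X] = ((0.8333)·(0.8333) + (-2.1667)·(-2.1667) + (0.8333)·(0.8333) + (4.8333)·(4.8333) + (-2.1667)·(-2.1667) + (-2.1667)·(-2.1667)) / 5 = 38.8333/5 = 7.7667
  S[X,Y] = ((0.8333)·(-0.5) + (-2.1667)·(-3.5) + (0.8333)·(3.5) + (4.8333)·(3.5) + (-2.1667)·(-4.5) + (-2.1667)·(1.5)) / 5 = 33.5/5 = 6.7
  S[Y,Y] = ((-0.5)·(-0.5) + (-3.5)·(-3.5) + (3.5)·(3.5) + (3.5)·(3.5) + (-4.5)·(-4.5) + (1.5)·(1.5)) / 5 = 59.5/5 = 11.9
  S = [[7.7667, 6.7],
 [6.7, 11.9]].

Step 3 — invert S. det(S) = 7.7667·11.9 - (6.7)² = 47.5333.
  S^{-1} = (1/det) · [[d, -b], [-b, a]] = [[0.2504, -0.141],
 [-0.141, 0.1634]].

Step 4 — quadratic form (x̄ - mu_0)^T · S^{-1} · (x̄ - mu_0):
  S^{-1} · (x̄ - mu_0) = (0.0028, -0.1276),
  (x̄ - mu_0)^T · [...] = (-0.8333)·(0.0028) + (-1.5)·(-0.1276) = 0.1891.

Step 5 — scale by n: T² = 6 · 0.1891 = 1.1346.

T² ≈ 1.1346


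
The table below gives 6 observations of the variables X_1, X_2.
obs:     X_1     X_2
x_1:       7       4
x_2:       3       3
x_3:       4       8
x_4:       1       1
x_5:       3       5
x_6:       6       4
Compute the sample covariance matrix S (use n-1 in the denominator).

Step 1 — column means:
  mean(X_1) = (7 + 3 + 4 + 1 + 3 + 6) / 6 = 24/6 = 4
  mean(X_2) = (4 + 3 + 8 + 1 + 5 + 4) / 6 = 25/6 = 4.1667

Step 2 — sample covariance S[i,j] = (1/(n-1)) · Σ_k (x_{k,i} - mean_i) · (x_{k,j} - mean_j), with n-1 = 5.
  S[X_1,X_1] = ((3)·(3) + (-1)·(-1) + (0)·(0) + (-3)·(-3) + (-1)·(-1) + (2)·(2)) / 5 = 24/5 = 4.8
  S[X_1,X_2] = ((3)·(-0.1667) + (-1)·(-1.1667) + (0)·(3.8333) + (-3)·(-3.1667) + (-1)·(0.8333) + (2)·(-0.1667)) / 5 = 9/5 = 1.8
  S[X_2,X_2] = ((-0.1667)·(-0.1667) + (-1.1667)·(-1.1667) + (3.8333)·(3.8333) + (-3.1667)·(-3.1667) + (0.8333)·(0.8333) + (-0.1667)·(-0.1667)) / 5 = 26.8333/5 = 5.3667

S is symmetric (S[j,i] = S[i,j]). Assembling:

S = [[4.8, 1.8],
 [1.8, 5.3667]]


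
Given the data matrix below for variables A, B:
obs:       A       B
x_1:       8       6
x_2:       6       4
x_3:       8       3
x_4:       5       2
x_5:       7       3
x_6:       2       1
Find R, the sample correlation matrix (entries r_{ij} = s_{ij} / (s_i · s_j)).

Step 1 — column means:
  mean(A) = (8 + 6 + 8 + 5 + 7 + 2) / 6 = 36/6 = 6
  mean(B) = (6 + 4 + 3 + 2 + 3 + 1) / 6 = 19/6 = 3.1667

Step 2 — sample variances and covariances s[i,j] = (1/(n-1)) · Σ_k (x_{k,i} - mean_i) · (x_{k,j} - mean_j), with n-1 = 5:
  s[A,A] = ((2)·(2) + (0)·(0) + (2)·(2) + (-1)·(-1) + (1)·(1) + (-4)·(-4)) / 5 = 26/5 = 5.2
  s[A,B] = ((2)·(2.8333) + (0)·(0.8333) + (2)·(-0.1667) + (-1)·(-1.1667) + (1)·(-0.1667) + (-4)·(-2.1667)) / 5 = 15/5 = 3
  s[B,B] = ((2.8333)·(2.8333) + (0.8333)·(0.8333) + (-0.1667)·(-0.1667) + (-1.1667)·(-1.1667) + (-0.1667)·(-0.1667) + (-2.1667)·(-2.1667)) / 5 = 14.8333/5 = 2.9667
  Sample standard deviations s_i = √(s[i,i]):
  s(A) = √(5.2) = 2.2804
  s(B) = √(2.9667) = 1.7224

Step 3 — r_{ij} = s_{ij} / (s_i · s_j):
  r[A,A] = 1 (diagonal).
  r[A,B] = 3 / (2.2804 · 1.7224) = 3 / 3.9277 = 0.7638
  r[B,B] = 1 (diagonal).

R is symmetric with unit diagonal. Assembling:

R = [[1, 0.7638],
 [0.7638, 1]]


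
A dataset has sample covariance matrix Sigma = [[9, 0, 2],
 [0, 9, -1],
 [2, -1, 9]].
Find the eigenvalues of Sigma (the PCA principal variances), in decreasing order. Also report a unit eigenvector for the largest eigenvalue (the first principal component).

Step 1 — characteristic polynomial p(λ) = det(λI - Sigma) = λ³ - tr·λ² + c_1·λ - det, where tr = trace, c_1 = sum of the principal 2×2 minors, det = det(Sigma):
  tr = 9 + 9 + 9 = 27,
  c_1 = (9·9 - (0)²) + (9·9 - (2)²) + (9·9 - (-1)²) = 81 + 77 + 80 = 238,
  det = 9·(9·9 - (-1)²) - (0)·((0)·9 - (-1)·(2)) + (2)·((0)·(-1) - 9·(2)) = 9·(80) - (0)·(2) + (2)·(-18) = 684.
  So p(λ) = λ³ - 27λ² + 238λ - 684.
Step 2 — look for an integer root (rational root theorem: any rational root is an integer divisor of 684). Testing λ = 9:
  p(9) = 729 - 2187 + 2142 - 684 = 0  ✓
  Dividing out (λ - 9): p(λ) = (λ - 9)(λ² - 18λ + 76).
Step 3 — remaining eigenvalues from the quadratic λ² - 18λ + 76 = 0:
  Δ = 18² - 4·76 = 324 - 304 = 20,  λ = (18 ± √20)/2 = (18 ± 4.4721)/2 ≈ 11.2361 or 6.7639.
  Sorted: λ_1 = 11.2361,  λ_2 = 9,  λ_3 = 6.7639  (check: sum = 27 = tr ✓).

Step 4 — unit eigenvector for λ_1 ≈ 11.2361: v spans the null space of (Sigma - λ_1 I), whose rows are
  r_1 = (-2.2361, 0, 2),  r_2 = (0, -2.2361, -1),  r_3 = (2, -1, -2.2361).
  v is orthogonal to every row, so take v ∝ r_1 × r_2 = ((0)·(-1) - (2)·(-2.2361), (2)·(0) - (-2.2361)·(-1), (-2.2361)·(-2.2361) - (0)·(0)) ≈ (4.4721, -2.2361, 5).
  Let u = (4.4721, -2.2361, 5).
  ||u|| = √((4.4721)² + (-2.2361)² + (5)²) = √(50) ≈ 7.0711,  v_1 = u/||u|| ≈ (0.6325, -0.3162, 0.7071) (||v_1|| = 1).

λ_1 = 11.2361,  λ_2 = 9,  λ_3 = 6.7639;  v_1 ≈ (0.6325, -0.3162, 0.7071)


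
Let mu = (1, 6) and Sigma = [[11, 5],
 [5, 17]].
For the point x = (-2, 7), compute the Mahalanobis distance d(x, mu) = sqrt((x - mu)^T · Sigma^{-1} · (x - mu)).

Step 1 — centre the observation: (x - mu) = (-3, 1).

Step 2 — invert Sigma. det(Sigma) = 11·17 - (5)² = 162.
  Sigma^{-1} = (1/det) · [[d, -b], [-b, a]] = [[0.1049, -0.0309],
 [-0.0309, 0.0679]].

Step 3 — form the quadratic (x - mu)^T · Sigma^{-1} · (x - mu):
  Sigma^{-1} · (x - mu) = (-0.3457, 0.1605).
  (x - mu)^T · [Sigma^{-1} · (x - mu)] = (-3)·(-0.3457) + (1)·(0.1605) = 1.1975.

Step 4 — take square root: d = √(1.1975) ≈ 1.0943.

d(x, mu) = √(1.1975) ≈ 1.0943


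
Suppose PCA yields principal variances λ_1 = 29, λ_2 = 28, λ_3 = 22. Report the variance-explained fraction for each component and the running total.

Step 1 — total variance = trace(Sigma) = Σ λ_i = 29 + 28 + 22 = 79.

Step 2 — fraction explained by component i = λ_i / Σ λ:
  PC1: 29/79 = 0.3671
  PC2: 28/79 = 0.3544
  PC3: 22/79 = 0.2785

Step 3 — cumulative fraction after k components = (λ_1 + ... + λ_k) / Σ λ:
  k = 1: 29/79 = 0.3671
  k = 2: (29 + 28)/79 = 57/79 = 0.7215
  k = 3: (29 + 28 + 22)/79 = 79/79 = 1

Summary (fraction, with percent):

explained: PC1 0.3671 (36.71%), PC2 0.3544 (35.44%), PC3 0.2785 (27.85%);  cumulative: 0.3671, 0.7215, 1


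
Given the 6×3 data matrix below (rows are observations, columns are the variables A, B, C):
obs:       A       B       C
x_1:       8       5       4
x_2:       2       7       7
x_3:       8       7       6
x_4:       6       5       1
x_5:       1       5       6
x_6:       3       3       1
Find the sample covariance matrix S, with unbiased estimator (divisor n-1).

Step 1 — column means:
  mean(A) = (8 + 2 + 8 + 6 + 1 + 3) / 6 = 28/6 = 4.6667
  mean(B) = (5 + 7 + 7 + 5 + 5 + 3) / 6 = 32/6 = 5.3333
  mean(C) = (4 + 7 + 6 + 1 + 6 + 1) / 6 = 25/6 = 4.1667

Step 2 — sample covariance S[i,j] = (1/(n-1)) · Σ_k (x_{k,i} - mean_i) · (x_{k,j} - mean_j), with n-1 = 5.
  S[A,A] = ((3.3333)·(3.3333) + (-2.6667)·(-2.6667) + (3.3333)·(3.3333) + (1.3333)·(1.3333) + (-3.6667)·(-3.6667) + (-1.6667)·(-1.6667)) / 5 = 47.3333/5 = 9.4667
  S[A,B] = ((3.3333)·(-0.3333) + (-2.6667)·(1.6667) + (3.3333)·(1.6667) + (1.3333)·(-0.3333) + (-3.6667)·(-0.3333) + (-1.6667)·(-2.3333)) / 5 = 4.6667/5 = 0.9333
  S[A,C] = ((3.3333)·(-0.1667) + (-2.6667)·(2.8333) + (3.3333)·(1.8333) + (1.3333)·(-3.1667) + (-3.6667)·(1.8333) + (-1.6667)·(-3.1667)) / 5 = -7.6667/5 = -1.5333
  S[B,B] = ((-0.3333)·(-0.3333) + (1.6667)·(1.6667) + (1.6667)·(1.6667) + (-0.3333)·(-0.3333) + (-0.3333)·(-0.3333) + (-2.3333)·(-2.3333)) / 5 = 11.3333/5 = 2.2667
  S[B,C] = ((-0.3333)·(-0.1667) + (1.6667)·(2.8333) + (1.6667)·(1.8333) + (-0.3333)·(-3.1667) + (-0.3333)·(1.8333) + (-2.3333)·(-3.1667)) / 5 = 15.6667/5 = 3.1333
  S[C,C] = ((-0.1667)·(-0.1667) + (2.8333)·(2.8333) + (1.8333)·(1.8333) + (-3.1667)·(-3.1667) + (1.8333)·(1.8333) + (-3.1667)·(-3.1667)) / 5 = 34.8333/5 = 6.9667

S is symmetric (S[j,i] = S[i,j]). Assembling:

S = [[9.4667, 0.9333, -1.5333],
 [0.9333, 2.2667, 3.1333],
 [-1.5333, 3.1333, 6.9667]]


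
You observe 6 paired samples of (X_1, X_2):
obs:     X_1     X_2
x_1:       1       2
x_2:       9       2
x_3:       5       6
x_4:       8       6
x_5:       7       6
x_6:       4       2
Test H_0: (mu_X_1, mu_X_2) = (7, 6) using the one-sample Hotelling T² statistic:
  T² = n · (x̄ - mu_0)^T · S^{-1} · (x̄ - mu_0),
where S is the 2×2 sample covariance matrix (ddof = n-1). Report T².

Step 1 — sample mean vector:
  mean(X_1) = (1 + 9 + 5 + 8 + 7 + 4) / 6 = 34/6 = 5.6667
  mean(X_2) = (2 + 2 + 6 + 6 + 6 + 2) / 6 = 24/6 = 4
  x̄ = (5.6667, 4),  deviation x̄ - mu_0 = (5.6667, 4) - (7, 6) = (-1.3333, -2).

Step 2 — sample covariance matrix, S[i,j] = (1/(n-1)) · Σ_k (x_{k,i} - mean_i) · (x_{k,j} - mean_j), divisor n-1 = 5:
  S[X_1,X_1] = ((-4.6667)·(-4.6667) + (3.3333)·(3.3333) + (-0.6667)·(-0.6667) + (2.3333)·(2.3333) + (1.3333)·(1.3333) + (-1.6667)·(-1.6667)) / 5 = 43.3333/5 = 8.6667
  S[X_1,X_2] = ((-4.6667)·(-2) + (3.3333)·(-2) + (-0.6667)·(2) + (2.3333)·(2) + (1.3333)·(2) + (-1.6667)·(-2)) / 5 = 12/5 = 2.4
  S[X_2,X_2] = ((-2)·(-2) + (-2)·(-2) + (2)·(2) + (2)·(2) + (2)·(2) + (-2)·(-2)) / 5 = 24/5 = 4.8
  S = [[8.6667, 2.4],
 [2.4, 4.8]].

Step 3 — invert S. det(S) = 8.6667·4.8 - (2.4)² = 35.84.
  S^{-1} = (1/det) · [[d, -b], [-b, a]] = [[0.1339, -0.067],
 [-0.067, 0.2418]].

Step 4 — quadratic form (x̄ - mu_0)^T · S^{-1} · (x̄ - mu_0):
  S^{-1} · (x̄ - mu_0) = (-0.0446, -0.3943),
  (x̄ - mu_0)^T · [...] = (-1.3333)·(-0.0446) + (-2)·(-0.3943) = 0.8482.

Step 5 — scale by n: T² = 6 · 0.8482 = 5.0893.

T² ≈ 5.0893


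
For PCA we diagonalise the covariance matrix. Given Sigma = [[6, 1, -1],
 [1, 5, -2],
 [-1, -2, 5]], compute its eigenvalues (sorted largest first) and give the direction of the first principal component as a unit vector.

Step 1 — characteristic polynomial p(λ) = det(λI - Sigma) = λ³ - tr·λ² + c_1·λ - det, where tr = trace, c_1 = sum of the principal 2×2 minors, det = det(Sigma):
  tr = 6 + 5 + 5 = 16,
  c_1 = (6·5 - (1)²) + (6·5 - (-1)²) + (5·5 - (-2)²) = 29 + 29 + 21 = 79,
  det = 6·(5·5 - (-2)²) - (1)·((1)·5 - (-2)·(-1)) + (-1)·((1)·(-2) - 5·(-1)) = 6·(21) - (1)·(3) + (-1)·(3) = 120.
  So p(λ) = λ³ - 16λ² + 79λ - 120.
Step 2 — look for an integer root (rational root theorem: any rational root is an integer divisor of 120). Testing λ = 3:
  p(3) = 27 - 144 + 237 - 120 = 0  ✓
  Dividing out (λ - 3): p(λ) = (λ - 3)(λ² - 13λ + 40).
Step 3 — remaining eigenvalues from the quadratic λ² - 13λ + 40 = 0:
  Δ = 13² - 4·40 = 169 - 160 = 9,  λ = (13 ± √9)/2 = (13 ± 3)/2 = 8 or 5.
  Sorted: λ_1 = 8,  λ_2 = 5,  λ_3 = 3  (check: sum = 16 = tr ✓).

Step 4 — unit eigenvector for λ_1 = 8: v spans the null space of (Sigma - λ_1 I), whose rows are
  r_1 = (-2, 1, -1),  r_2 = (1, -3, -2),  r_3 = (-1, -2, -3).
  v is orthogonal to every row, so take v ∝ r_1 × r_2 = ((1)·(-2) - (-1)·(-3), (-1)·(1) - (-2)·(-2), (-2)·(-3) - (1)·(1)) = (-5, -5, 5).
  Rescale (divide by 5; multiply by -1 so the first nonzero entry is positive): u = (1, 1, -1).
  ||u|| = √((1)² + (1)² + (-1)²) = √(3) ≈ 1.7321,  v_1 = u/||u|| ≈ (0.5774, 0.5774, -0.5774) (||v_1|| = 1).

λ_1 = 8,  λ_2 = 5,  λ_3 = 3;  v_1 ≈ (0.5774, 0.5774, -0.5774)


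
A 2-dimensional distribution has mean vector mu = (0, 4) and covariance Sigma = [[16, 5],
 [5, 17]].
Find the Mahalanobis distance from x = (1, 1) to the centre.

Step 1 — centre the observation: (x - mu) = (1, -3).

Step 2 — invert Sigma. det(Sigma) = 16·17 - (5)² = 247.
  Sigma^{-1} = (1/det) · [[d, -b], [-b, a]] = [[0.0688, -0.0202],
 [-0.0202, 0.0648]].

Step 3 — form the quadratic (x - mu)^T · Sigma^{-1} · (x - mu):
  Sigma^{-1} · (x - mu) = (0.1296, -0.2146).
  (x - mu)^T · [Sigma^{-1} · (x - mu)] = (1)·(0.1296) + (-3)·(-0.2146) = 0.7733.

Step 4 — take square root: d = √(0.7733) ≈ 0.8794.

d(x, mu) = √(0.7733) ≈ 0.8794


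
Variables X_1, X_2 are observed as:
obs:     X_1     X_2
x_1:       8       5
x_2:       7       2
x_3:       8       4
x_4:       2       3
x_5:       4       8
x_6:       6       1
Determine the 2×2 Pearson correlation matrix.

Step 1 — column means:
  mean(X_1) = (8 + 7 + 8 + 2 + 4 + 6) / 6 = 35/6 = 5.8333
  mean(X_2) = (5 + 2 + 4 + 3 + 8 + 1) / 6 = 23/6 = 3.8333

Step 2 — sample variances and covariances s[i,j] = (1/(n-1)) · Σ_k (x_{k,i} - mean_i) · (x_{k,j} - mean_j), with n-1 = 5:
  s[X_1,X_1] = ((2.1667)·(2.1667) + (1.1667)·(1.1667) + (2.1667)·(2.1667) + (-3.8333)·(-3.8333) + (-1.8333)·(-1.8333) + (0.1667)·(0.1667)) / 5 = 28.8333/5 = 5.7667
  s[X_1,X_2] = ((2.1667)·(1.1667) + (1.1667)·(-1.8333) + (2.1667)·(0.1667) + (-3.8333)·(-0.8333) + (-1.8333)·(4.1667) + (0.1667)·(-2.8333)) / 5 = -4.1667/5 = -0.8333
  s[X_2,X_2] = ((1.1667)·(1.1667) + (-1.8333)·(-1.8333) + (0.1667)·(0.1667) + (-0.8333)·(-0.8333) + (4.1667)·(4.1667) + (-2.8333)·(-2.8333)) / 5 = 30.8333/5 = 6.1667
  Sample standard deviations s_i = √(s[i,i]):
  s(X_1) = √(5.7667) = 2.4014
  s(X_2) = √(6.1667) = 2.4833

Step 3 — r_{ij} = s_{ij} / (s_i · s_j):
  r[X_1,X_1] = 1 (diagonal).
  r[X_1,X_2] = -0.8333 / (2.4014 · 2.4833) = -0.8333 / 5.9633 = -0.1397
  r[X_2,X_2] = 1 (diagonal).

R is symmetric with unit diagonal. Assembling:

R = [[1, -0.1397],
 [-0.1397, 1]]


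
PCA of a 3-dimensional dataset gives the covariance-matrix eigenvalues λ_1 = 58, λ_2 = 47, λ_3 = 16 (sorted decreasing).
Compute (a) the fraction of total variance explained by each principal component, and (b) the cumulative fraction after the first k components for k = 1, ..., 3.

Step 1 — total variance = trace(Sigma) = Σ λ_i = 58 + 47 + 16 = 121.

Step 2 — fraction explained by component i = λ_i / Σ λ:
  PC1: 58/121 = 0.4793
  PC2: 47/121 = 0.3884
  PC3: 16/121 = 0.1322

Step 3 — cumulative fraction after k components = (λ_1 + ... + λ_k) / Σ λ:
  k = 1: 58/121 = 0.4793
  k = 2: (58 + 47)/121 = 105/121 = 0.8678
  k = 3: (58 + 47 + 16)/121 = 121/121 = 1

Summary (fraction, with percent):

explained: PC1 0.4793 (47.93%), PC2 0.3884 (38.84%), PC3 0.1322 (13.22%);  cumulative: 0.4793, 0.8678, 1


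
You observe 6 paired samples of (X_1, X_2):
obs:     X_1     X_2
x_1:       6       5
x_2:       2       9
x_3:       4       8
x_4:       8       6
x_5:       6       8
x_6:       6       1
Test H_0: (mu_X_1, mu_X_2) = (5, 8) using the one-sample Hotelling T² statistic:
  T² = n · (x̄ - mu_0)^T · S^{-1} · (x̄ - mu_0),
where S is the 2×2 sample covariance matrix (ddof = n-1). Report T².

Step 1 — sample mean vector:
  mean(X_1) = (6 + 2 + 4 + 8 + 6 + 6) / 6 = 32/6 = 5.3333
  mean(X_2) = (5 + 9 + 8 + 6 + 8 + 1) / 6 = 37/6 = 6.1667
  x̄ = (5.3333, 6.1667),  deviation x̄ - mu_0 = (5.3333, 6.1667) - (5, 8) = (0.3333, -1.8333).

Step 2 — sample covariance matrix, S[i,j] = (1/(n-1)) · Σ_k (x_{k,i} - mean_i) · (x_{k,j} - mean_j), divisor n-1 = 5:
  S[X_1,X_1] = ((0.6667)·(0.6667) + (-3.3333)·(-3.3333) + (-1.3333)·(-1.3333) + (2.6667)·(2.6667) + (0.6667)·(0.6667) + (0.6667)·(0.6667)) / 5 = 21.3333/5 = 4.2667
  S[X_1,X_2] = ((0.6667)·(-1.1667) + (-3.3333)·(2.8333) + (-1.3333)·(1.8333) + (2.6667)·(-0.1667) + (0.6667)·(1.8333) + (0.6667)·(-5.1667)) / 5 = -15.3333/5 = -3.0667
  S[X_2,X_2] = ((-1.1667)·(-1.1667) + (2.8333)·(2.8333) + (1.8333)·(1.8333) + (-0.1667)·(-0.1667) + (1.8333)·(1.8333) + (-5.1667)·(-5.1667)) / 5 = 42.8333/5 = 8.5667
  S = [[4.2667, -3.0667],
 [-3.0667, 8.5667]].

Step 3 — invert S. det(S) = 4.2667·8.5667 - (-3.0667)² = 27.1467.
  S^{-1} = (1/det) · [[d, -b], [-b, a]] = [[0.3156, 0.113],
 [0.113, 0.1572]].

Step 4 — quadratic form (x̄ - mu_0)^T · S^{-1} · (x̄ - mu_0):
  S^{-1} · (x̄ - mu_0) = (-0.1019, -0.2505),
  (x̄ - mu_0)^T · [...] = (0.3333)·(-0.1019) + (-1.8333)·(-0.2505) = 0.4253.

Step 5 — scale by n: T² = 6 · 0.4253 = 2.5516.

T² ≈ 2.5516


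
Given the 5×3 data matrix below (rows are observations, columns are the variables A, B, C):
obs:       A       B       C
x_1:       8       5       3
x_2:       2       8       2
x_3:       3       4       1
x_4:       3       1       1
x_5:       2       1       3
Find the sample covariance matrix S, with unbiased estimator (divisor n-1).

Step 1 — column means:
  mean(A) = (8 + 2 + 3 + 3 + 2) / 5 = 18/5 = 3.6
  mean(B) = (5 + 8 + 4 + 1 + 1) / 5 = 19/5 = 3.8
  mean(C) = (3 + 2 + 1 + 1 + 3) / 5 = 10/5 = 2

Step 2 — sample covariance S[i,j] = (1/(n-1)) · Σ_k (x_{k,i} - mean_i) · (x_{k,j} - mean_j), with n-1 = 4.
  S[A,A] = ((4.4)·(4.4) + (-1.6)·(-1.6) + (-0.6)·(-0.6) + (-0.6)·(-0.6) + (-1.6)·(-1.6)) / 4 = 25.2/4 = 6.3
  S[A,B] = ((4.4)·(1.2) + (-1.6)·(4.2) + (-0.6)·(0.2) + (-0.6)·(-2.8) + (-1.6)·(-2.8)) / 4 = 4.6/4 = 1.15
  S[A,C] = ((4.4)·(1) + (-1.6)·(0) + (-0.6)·(-1) + (-0.6)·(-1) + (-1.6)·(1)) / 4 = 4/4 = 1
  S[B,B] = ((1.2)·(1.2) + (4.2)·(4.2) + (0.2)·(0.2) + (-2.8)·(-2.8) + (-2.8)·(-2.8)) / 4 = 34.8/4 = 8.7
  S[B,C] = ((1.2)·(1) + (4.2)·(0) + (0.2)·(-1) + (-2.8)·(-1) + (-2.8)·(1)) / 4 = 1/4 = 0.25
  S[C,C] = ((1)·(1) + (0)·(0) + (-1)·(-1) + (-1)·(-1) + (1)·(1)) / 4 = 4/4 = 1

S is symmetric (S[j,i] = S[i,j]). Assembling:

S = [[6.3, 1.15, 1],
 [1.15, 8.7, 0.25],
 [1, 0.25, 1]]


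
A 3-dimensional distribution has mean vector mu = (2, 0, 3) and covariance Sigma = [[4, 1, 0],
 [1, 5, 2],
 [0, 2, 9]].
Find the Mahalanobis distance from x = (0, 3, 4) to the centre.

Step 1 — centre the observation: (x - mu) = (-2, 3, 1).

Step 2 — invert Sigma (cofactor / det for 3×3, or solve directly):
  Sigma^{-1} = [[0.2645, -0.0581, 0.0129],
 [-0.0581, 0.2323, -0.0516],
 [0.0129, -0.0516, 0.1226]].

Step 3 — form the quadratic (x - mu)^T · Sigma^{-1} · (x - mu):
  Sigma^{-1} · (x - mu) = (-0.6903, 0.7613, -0.0581).
  (x - mu)^T · [Sigma^{-1} · (x - mu)] = (-2)·(-0.6903) + (3)·(0.7613) + (1)·(-0.0581) = 3.6065.

Step 4 — take square root: d = √(3.6065) ≈ 1.8991.

d(x, mu) = √(3.6065) ≈ 1.8991


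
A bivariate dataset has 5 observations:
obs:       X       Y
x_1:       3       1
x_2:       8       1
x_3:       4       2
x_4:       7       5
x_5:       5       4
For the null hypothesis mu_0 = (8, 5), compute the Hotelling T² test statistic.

Step 1 — sample mean vector:
  mean(X) = (3 + 8 + 4 + 7 + 5) / 5 = 27/5 = 5.4
  mean(Y) = (1 + 1 + 2 + 5 + 4) / 5 = 13/5 = 2.6
  x̄ = (5.4, 2.6),  deviation x̄ - mu_0 = (5.4, 2.6) - (8, 5) = (-2.6, -2.4).

Step 2 — sample covariance matrix, S[i,j] = (1/(n-1)) · Σ_k (x_{k,i} - mean_i) · (x_{k,j} - mean_j), divisor n-1 = 4:
  S[X,X] = ((-2.4)·(-2.4) + (2.6)·(2.6) + (-1.4)·(-1.4) + (1.6)·(1.6) + (-0.4)·(-0.4)) / 4 = 17.2/4 = 4.3
  S[X,Y] = ((-2.4)·(-1.6) + (2.6)·(-1.6) + (-1.4)·(-0.6) + (1.6)·(2.4) + (-0.4)·(1.4)) / 4 = 3.8/4 = 0.95
  S[Y,Y] = ((-1.6)·(-1.6) + (-1.6)·(-1.6) + (-0.6)·(-0.6) + (2.4)·(2.4) + (1.4)·(1.4)) / 4 = 13.2/4 = 3.3
  S = [[4.3, 0.95],
 [0.95, 3.3]].

Step 3 — invert S. det(S) = 4.3·3.3 - (0.95)² = 13.2875.
  S^{-1} = (1/det) · [[d, -b], [-b, a]] = [[0.2484, -0.0715],
 [-0.0715, 0.3236]].

Step 4 — quadratic form (x̄ - mu_0)^T · S^{-1} · (x̄ - mu_0):
  S^{-1} · (x̄ - mu_0) = (-0.4741, -0.5908),
  (x̄ - mu_0)^T · [...] = (-2.6)·(-0.4741) + (-2.4)·(-0.5908) = 2.6506.

Step 5 — scale by n: T² = 5 · 2.6506 = 13.2531.

T² ≈ 13.2531


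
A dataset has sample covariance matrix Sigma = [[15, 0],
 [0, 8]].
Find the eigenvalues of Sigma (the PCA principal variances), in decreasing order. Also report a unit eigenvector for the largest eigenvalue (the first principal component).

Step 1 — characteristic polynomial of 2×2 Sigma:
  det(Sigma - λI) = λ² - trace · λ + det = 0.
  trace = 15 + 8 = 23, det = 15·8 - (0)² = 120.
Step 2 — discriminant:
  Δ = trace² - 4·det = 529 - 480 = 49.
Step 3 — eigenvalues:
  λ = (trace ± √Δ)/2 = (23 ± 7)/2,
  λ_1 = 15,  λ_2 = 8.

Step 4 — unit eigenvector for λ_1: Sigma is diagonal, so its eigenvectors are the coordinate axes. λ_1 = 15 is the diagonal entry on the first coordinate axis, hence
  v_1 = (1, 0) (||v_1|| = 1).

λ_1 = 15,  λ_2 = 8;  v_1 ≈ (1, 0)


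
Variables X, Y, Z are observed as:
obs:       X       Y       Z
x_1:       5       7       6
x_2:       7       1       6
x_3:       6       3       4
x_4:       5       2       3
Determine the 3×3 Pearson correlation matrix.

Step 1 — column means:
  mean(X) = (5 + 7 + 6 + 5) / 4 = 23/4 = 5.75
  mean(Y) = (7 + 1 + 3 + 2) / 4 = 13/4 = 3.25
  mean(Z) = (6 + 6 + 4 + 3) / 4 = 19/4 = 4.75

Step 2 — sample variances and covariances s[i,j] = (1/(n-1)) · Σ_k (x_{k,i} - mean_i) · (x_{k,j} - mean_j), with n-1 = 3:
  s[X,X] = ((-0.75)·(-0.75) + (1.25)·(1.25) + (0.25)·(0.25) + (-0.75)·(-0.75)) / 3 = 2.75/3 = 0.9167
  s[X,Y] = ((-0.75)·(3.75) + (1.25)·(-2.25) + (0.25)·(-0.25) + (-0.75)·(-1.25)) / 3 = -4.75/3 = -1.5833
  s[X,Z] = ((-0.75)·(1.25) + (1.25)·(1.25) + (0.25)·(-0.75) + (-0.75)·(-1.75)) / 3 = 1.75/3 = 0.5833
  s[Y,Y] = ((3.75)·(3.75) + (-2.25)·(-2.25) + (-0.25)·(-0.25) + (-1.25)·(-1.25)) / 3 = 20.75/3 = 6.9167
  s[Y,Z] = ((3.75)·(1.25) + (-2.25)·(1.25) + (-0.25)·(-0.75) + (-1.25)·(-1.75)) / 3 = 4.25/3 = 1.4167
  s[Z,Z] = ((1.25)·(1.25) + (1.25)·(1.25) + (-0.75)·(-0.75) + (-1.75)·(-1.75)) / 3 = 6.75/3 = 2.25
  Sample standard deviations s_i = √(s[i,i]):
  s(X) = √(0.9167) = 0.9574
  s(Y) = √(6.9167) = 2.63
  s(Z) = √(2.25) = 1.5

Step 3 — r_{ij} = s_{ij} / (s_i · s_j):
  r[X,X] = 1 (diagonal).
  r[X,Y] = -1.5833 / (0.9574 · 2.63) = -1.5833 / 2.518 = -0.6288
  r[X,Z] = 0.5833 / (0.9574 · 1.5) = 0.5833 / 1.4361 = 0.4062
  r[Y,Y] = 1 (diagonal).
  r[Y,Z] = 1.4167 / (2.63 · 1.5) = 1.4167 / 3.9449 = 0.3591
  r[Z,Z] = 1 (diagonal).

R is symmetric with unit diagonal. Assembling:

R = [[1, -0.6288, 0.4062],
 [-0.6288, 1, 0.3591],
 [0.4062, 0.3591, 1]]


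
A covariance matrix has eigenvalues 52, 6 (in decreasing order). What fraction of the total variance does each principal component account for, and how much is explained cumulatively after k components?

Step 1 — total variance = trace(Sigma) = Σ λ_i = 52 + 6 = 58.

Step 2 — fraction explained by component i = λ_i / Σ λ:
  PC1: 52/58 = 0.8966
  PC2: 6/58 = 0.1034

Step 3 — cumulative fraction after k components = (λ_1 + ... + λ_k) / Σ λ:
  k = 1: 52/58 = 0.8966
  k = 2: (52 + 6)/58 = 58/58 = 1

Summary (fraction, with percent):

explained: PC1 0.8966 (89.66%), PC2 0.1034 (10.34%);  cumulative: 0.8966, 1


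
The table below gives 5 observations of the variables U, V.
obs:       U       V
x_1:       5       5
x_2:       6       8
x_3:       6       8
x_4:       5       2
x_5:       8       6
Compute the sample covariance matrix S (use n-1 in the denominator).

Step 1 — column means:
  mean(U) = (5 + 6 + 6 + 5 + 8) / 5 = 30/5 = 6
  mean(V) = (5 + 8 + 8 + 2 + 6) / 5 = 29/5 = 5.8

Step 2 — sample covariance S[i,j] = (1/(n-1)) · Σ_k (x_{k,i} - mean_i) · (x_{k,j} - mean_j), with n-1 = 4.
  S[U,U] = ((-1)·(-1) + (0)·(0) + (0)·(0) + (-1)·(-1) + (2)·(2)) / 4 = 6/4 = 1.5
  S[U,V] = ((-1)·(-0.8) + (0)·(2.2) + (0)·(2.2) + (-1)·(-3.8) + (2)·(0.2)) / 4 = 5/4 = 1.25
  S[V,V] = ((-0.8)·(-0.8) + (2.2)·(2.2) + (2.2)·(2.2) + (-3.8)·(-3.8) + (0.2)·(0.2)) / 4 = 24.8/4 = 6.2

S is symmetric (S[j,i] = S[i,j]). Assembling:

S = [[1.5, 1.25],
 [1.25, 6.2]]


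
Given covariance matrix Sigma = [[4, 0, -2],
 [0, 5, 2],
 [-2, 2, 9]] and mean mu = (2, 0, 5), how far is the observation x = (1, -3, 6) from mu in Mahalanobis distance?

Step 1 — centre the observation: (x - mu) = (-1, -3, 1).

Step 2 — invert Sigma (cofactor / det for 3×3, or solve directly):
  Sigma^{-1} = [[0.2847, -0.0278, 0.0694],
 [-0.0278, 0.2222, -0.0556],
 [0.0694, -0.0556, 0.1389]].

Step 3 — form the quadratic (x - mu)^T · Sigma^{-1} · (x - mu):
  Sigma^{-1} · (x - mu) = (-0.1319, -0.6944, 0.2361).
  (x - mu)^T · [Sigma^{-1} · (x - mu)] = (-1)·(-0.1319) + (-3)·(-0.6944) + (1)·(0.2361) = 2.4514.

Step 4 — take square root: d = √(2.4514) ≈ 1.5657.

d(x, mu) = √(2.4514) ≈ 1.5657


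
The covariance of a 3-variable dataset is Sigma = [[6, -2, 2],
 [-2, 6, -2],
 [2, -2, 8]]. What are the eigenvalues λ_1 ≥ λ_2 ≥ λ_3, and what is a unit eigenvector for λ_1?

Step 1 — characteristic polynomial p(λ) = det(λI - Sigma) = λ³ - tr·λ² + c_1·λ - det, where tr = trace, c_1 = sum of the principal 2×2 minors, det = det(Sigma):
  tr = 6 + 6 + 8 = 20,
  c_1 = (6·6 - (-2)²) + (6·8 - (2)²) + (6·8 - (-2)²) = 32 + 44 + 44 = 120,
  det = 6·(6·8 - (-2)²) - (-2)·((-2)·8 - (-2)·(2)) + (2)·((-2)·(-2) - 6·(2)) = 6·(44) - (-2)·(-12) + (2)·(-8) = 224.
  So p(λ) = λ³ - 20λ² + 120λ - 224.
Step 2 — look for an integer root (rational root theorem: any rational root is an integer divisor of 224). Testing λ = 4:
  p(4) = 64 - 320 + 480 - 224 = 0  ✓
  Dividing out (λ - 4): p(λ) = (λ - 4)(λ² - 16λ + 56).
Step 3 — remaining eigenvalues from the quadratic λ² - 16λ + 56 = 0:
  Δ = 16² - 4·56 = 256 - 224 = 32,  λ = (16 ± √32)/2 = (16 ± 5.6569)/2 ≈ 10.8284 or 5.1716.
  Sorted: λ_1 = 10.8284,  λ_2 = 5.1716,  λ_3 = 4  (check: sum = 20 = tr ✓).

Step 4 — unit eigenvector for λ_1 ≈ 10.8284: v spans the null space of (Sigma - λ_1 I), whose rows are
  r_1 = (-4.8284, -2, 2),  r_2 = (-2, -4.8284, -2),  r_3 = (2, -2, -2.8284).
  v is orthogonal to every row, so take v ∝ r_1 × r_2 = ((-2)·(-2) - (2)·(-4.8284), (2)·(-2) - (-4.8284)·(-2), (-4.8284)·(-4.8284) - (-2)·(-2)) ≈ (13.6569, -13.6569, 19.3137).
  Let u = (13.6569, -13.6569, 19.3137).
  ||u|| = √((13.6569)² + (-13.6569)² + (19.3137)²) = √(746.0387) ≈ 27.3137,  v_1 = u/||u|| ≈ (0.5, -0.5, 0.7071) (||v_1|| = 1).

λ_1 = 10.8284,  λ_2 = 5.1716,  λ_3 = 4;  v_1 ≈ (0.5, -0.5, 0.7071)
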